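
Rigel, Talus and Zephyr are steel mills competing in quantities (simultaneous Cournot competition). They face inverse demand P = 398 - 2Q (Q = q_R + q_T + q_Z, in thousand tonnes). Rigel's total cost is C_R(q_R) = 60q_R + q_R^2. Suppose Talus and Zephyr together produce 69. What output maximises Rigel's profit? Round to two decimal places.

With rivals' combined output fixed at 69, Rigel's profit is π_R = (398 - 2·69 - 2q_R)q_R - (60q_R + q_R²) = (260 - 2q_R)q_R - (60q_R + q_R²).
∂π_R/∂q_R = 200 - 6q_R = 0, so q_R = 100/3.

33.33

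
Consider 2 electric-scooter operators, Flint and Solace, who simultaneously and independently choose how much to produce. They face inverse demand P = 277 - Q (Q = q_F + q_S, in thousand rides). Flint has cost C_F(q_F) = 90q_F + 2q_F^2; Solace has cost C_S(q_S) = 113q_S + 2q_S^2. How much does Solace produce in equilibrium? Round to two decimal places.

22.77

Flint's profit: π_F = (277 - Q)q_F - (90q_F + 2q_F²). Setting ∂π_F/∂q_F = 0: 187 - 6q_F - (q_S) = 0.
Solace's first-order condition: 164 - 6q_S - (q_F) = 0.
Best responses: q_F = (187 - q_S)/6, q_S = (164 - q_F)/6.
Substituting one into the other gives q_F = 958/35 and q_S = 797/35.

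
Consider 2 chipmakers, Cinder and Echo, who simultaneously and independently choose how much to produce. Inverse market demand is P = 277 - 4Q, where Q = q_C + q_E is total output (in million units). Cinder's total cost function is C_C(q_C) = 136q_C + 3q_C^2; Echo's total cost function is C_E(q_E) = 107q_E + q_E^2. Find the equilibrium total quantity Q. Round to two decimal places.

Cinder's profit: π_C = (277 - 4Q)q_C - (136q_C + 3q_C²). Setting ∂π_C/∂q_C = 0: 141 - 14q_C - 4(q_E) = 0.
Echo's profit: π_E = (277 - 4Q)q_E - (107q_E + q_E²). Setting ∂π_E/∂q_E = 0: 170 - 10q_E - 4(q_C) = 0.
Rearranging gives the reaction functions q_C = (141 - 4q_E)/14 and q_E = (170 - 4q_C)/10.
Solving the pair: q_C = 365/62, q_E = 454/31.
Total output Q = 365/62 + 454/31 = 1273/62.

20.53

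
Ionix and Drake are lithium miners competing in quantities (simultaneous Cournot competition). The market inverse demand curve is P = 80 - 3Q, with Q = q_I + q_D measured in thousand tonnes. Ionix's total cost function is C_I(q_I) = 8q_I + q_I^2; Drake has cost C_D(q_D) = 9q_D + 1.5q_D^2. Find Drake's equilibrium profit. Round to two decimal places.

Ionix's profit: π_I = (80 - 3Q)q_I - (8q_I + q_I²). Setting ∂π_I/∂q_I = 0: 72 - 8q_I - 3(q_D) = 0.
Drake's first-order condition: 71 - 9q_D - 3(q_I) = 0.
Best responses: q_I = (72 - 3q_D)/8, q_D = (71 - 3q_I)/9.
Solving the pair: q_I = 145/21, q_D = 352/63.
Price P = 80 - 3·(787/63) = 893/21.
Drake's profit: (893/21)·(352/63) - 9·(352/63) - (3/2)(352/63)² = 140.4807.

140.48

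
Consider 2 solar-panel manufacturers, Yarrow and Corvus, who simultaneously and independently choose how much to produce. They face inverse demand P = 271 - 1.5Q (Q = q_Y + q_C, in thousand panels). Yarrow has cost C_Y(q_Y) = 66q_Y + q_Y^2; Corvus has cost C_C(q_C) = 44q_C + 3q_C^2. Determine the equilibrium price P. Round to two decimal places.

Yarrow's profit: π_Y = (271 - 1.5Q)q_Y - (66q_Y + q_Y²). Setting ∂π_Y/∂q_Y = 0: 205 - 5q_Y - (3/2)(q_C) = 0.
Corvus's first-order condition: 227 - 9q_C - (3/2)(q_Y) = 0.
Rearranging gives the reaction functions q_Y = (205 - (3/2)q_C)/5 and q_C = (227 - (3/2)q_Y)/9.
Substituting one into the other gives q_Y = 35.1930 and q_C = 19.3567.
Total output Q = 54.5497, so price P = 271 - (3/2)·54.5497 = 189.1754.

189.18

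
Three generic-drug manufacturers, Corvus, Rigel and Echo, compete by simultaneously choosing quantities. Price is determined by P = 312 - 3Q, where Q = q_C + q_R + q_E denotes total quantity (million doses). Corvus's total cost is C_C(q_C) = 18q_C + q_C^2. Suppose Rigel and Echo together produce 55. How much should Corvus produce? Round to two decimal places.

16.13

With rivals' combined output fixed at 55, Corvus's profit is π_C = (312 - 3·55 - 3q_C)q_C - (18q_C + q_C²) = (147 - 3q_C)q_C - (18q_C + q_C²).
∂π_C/∂q_C = 129 - 8q_C = 0, so q_C = 129/8.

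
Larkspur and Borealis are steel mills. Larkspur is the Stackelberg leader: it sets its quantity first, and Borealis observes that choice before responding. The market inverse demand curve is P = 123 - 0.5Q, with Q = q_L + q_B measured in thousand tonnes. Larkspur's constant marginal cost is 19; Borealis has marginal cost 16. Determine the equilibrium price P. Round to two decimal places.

Solve by backward induction. Given q_L, the follower Borealis maximises π_B = (123 - (1/2)q_L - (1/2)q_B)q_B - 16q_B.
Follower FOC: 107 - (1/2)q_L - q_B = 0, so q_B(q_L) = (107 - (1/2)q_L).
Larkspur substitutes q_B(q_L) into its own profit: π_L = q_L(123 - (1/2)q_L - (107 - (1/2)q_L)/2) - 19q_L = (139/2 - (1/4)q_L)q_L - 19q_L.
Leader FOC: 101/2 - (1/2)q_L = 0, so q_L = 101.
Then q_B = (107 - (1/2)·101) = 113/2.
Total output Q = 315/2, so price P = 123 - (1/2)·(315/2) = 177/4.

44.25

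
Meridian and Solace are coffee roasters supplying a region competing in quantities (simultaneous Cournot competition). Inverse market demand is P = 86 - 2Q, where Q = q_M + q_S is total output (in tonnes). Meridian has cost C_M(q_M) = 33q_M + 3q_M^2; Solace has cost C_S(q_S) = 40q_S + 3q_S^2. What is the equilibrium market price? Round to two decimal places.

Meridian's profit: π_M = (86 - 2Q)q_M - (33q_M + 3q_M²). Setting ∂π_M/∂q_M = 0: 53 - 10q_M - 2(q_S) = 0.
Solace's first-order condition: 46 - 10q_S - 2(q_M) = 0.
So q_M = (53 - 2q_S)/10 and q_S = (46 - 2q_M)/10.
Solving the pair: q_M = 73/16, q_S = 59/16.
Total output Q = 33/4, so price P = 86 - 2·(33/4) = 139/2.

69.50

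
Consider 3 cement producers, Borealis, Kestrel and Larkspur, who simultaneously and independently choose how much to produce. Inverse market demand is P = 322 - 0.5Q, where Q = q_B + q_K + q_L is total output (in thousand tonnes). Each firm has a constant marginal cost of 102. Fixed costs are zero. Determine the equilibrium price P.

157

Each firm earns π_i = (322 - 0.5Q)q_i - 102q_i.
Setting ∂π_i/∂q_i = 0 with rivals' quantities fixed: 220 - q_i - (1/2)·Σ_{j≠i} q_j = 0.
By symmetry each firm produces the same amount; substituting Σ_{j≠i} q_j = 2q_i yields q_i = 220/2 = 110.
Total output Q = 330, so price P = 322 - (1/2)·330 = 157.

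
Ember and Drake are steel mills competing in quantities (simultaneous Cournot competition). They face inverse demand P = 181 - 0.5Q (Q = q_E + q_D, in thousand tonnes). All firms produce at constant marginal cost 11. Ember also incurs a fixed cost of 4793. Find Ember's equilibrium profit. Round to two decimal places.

A representative firm's profit is π_i = q_i(181 - 0.5Q) - 11q_i.
First-order condition (treating rivals' output as given): 170 - q_i - (1/2)q_j = 0.
With identical firms every q_j equals q_i, so q_j = q_i and 170 = (3/2)q_i, giving q_i = 340/3.
Price P = 181 - (1/2)·(680/3) = 203/3.
Ember's profit: (203/3 - 11)·(340/3) - 4793 = 1629.2222.

1629.22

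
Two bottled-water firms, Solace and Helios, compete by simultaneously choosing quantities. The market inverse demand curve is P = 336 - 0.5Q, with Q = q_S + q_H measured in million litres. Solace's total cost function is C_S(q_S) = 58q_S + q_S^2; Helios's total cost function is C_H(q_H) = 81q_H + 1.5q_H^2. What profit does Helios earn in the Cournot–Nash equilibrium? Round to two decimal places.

Solace's profit: π_S = (336 - 0.5Q)q_S - (58q_S + q_S²). Setting ∂π_S/∂q_S = 0: 278 - 3q_S - (1/2)(q_H) = 0.
Helios's profit: π_H = (336 - 0.5Q)q_H - (81q_H + (3/2)q_H²). Setting ∂π_H/∂q_H = 0: 255 - 4q_H - (1/2)(q_S) = 0.
Rearranging gives the reaction functions q_S = (278 - (1/2)q_H)/3 and q_H = (255 - (1/2)q_S)/4.
Substituting one into the other gives q_S = 83.7872 and q_H = 53.2766.
Price P = 336 - (1/2)·137.0638 = 267.4681.
Helios's profit: 267.4681·53.2766 - 81·53.2766 - (3/2)·53.2766² = 5676.7913.

5676.79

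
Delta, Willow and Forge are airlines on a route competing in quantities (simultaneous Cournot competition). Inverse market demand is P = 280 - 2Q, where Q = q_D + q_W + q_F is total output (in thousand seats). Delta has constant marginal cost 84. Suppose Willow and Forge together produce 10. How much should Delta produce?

44

With rivals' combined output fixed at 10, Delta's profit is π_D = (280 - 2·10 - 2q_D)q_D - (84q_D) = (260 - 2q_D)q_D - (84q_D).
∂π_D/∂q_D = 176 - 4q_D = 0, so q_D = 44.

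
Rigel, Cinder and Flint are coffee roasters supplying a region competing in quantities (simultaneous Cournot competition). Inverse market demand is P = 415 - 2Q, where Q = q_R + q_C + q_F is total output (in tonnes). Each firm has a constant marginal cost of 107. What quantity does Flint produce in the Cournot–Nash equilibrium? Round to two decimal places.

38.50

A representative firm's profit is π_i = q_i(415 - 2Q) - 107q_i.
Setting ∂π_i/∂q_i = 0 with rivals' quantities fixed: 308 - 4q_i - 2·Σ_{j≠i} q_j = 0.
With identical firms every q_j equals q_i, so Σ_{j≠i} q_j = 2q_i and 308 = 8q_i, giving q_i = 77/2.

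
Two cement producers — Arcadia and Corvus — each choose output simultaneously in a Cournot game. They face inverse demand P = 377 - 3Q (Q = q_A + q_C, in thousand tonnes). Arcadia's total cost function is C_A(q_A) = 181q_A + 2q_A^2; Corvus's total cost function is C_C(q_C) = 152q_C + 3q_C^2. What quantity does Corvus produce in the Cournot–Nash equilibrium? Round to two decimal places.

Arcadia's profit: π_A = (377 - 3Q)q_A - (181q_A + 2q_A²). Setting ∂π_A/∂q_A = 0: 196 - 10q_A - 3(q_C) = 0.
Corvus's first-order condition: 225 - 12q_C - 3(q_A) = 0.
So q_A = (196 - 3q_C)/10 and q_C = (225 - 3q_A)/12.
Substituting one into the other gives q_A = 559/37 and q_C = 554/37.

14.97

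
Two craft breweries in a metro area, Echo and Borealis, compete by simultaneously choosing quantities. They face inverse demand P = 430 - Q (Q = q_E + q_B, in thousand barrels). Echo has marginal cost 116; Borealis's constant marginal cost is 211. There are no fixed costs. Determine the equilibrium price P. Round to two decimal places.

Echo's profit: π_E = (430 - Q)q_E - (116q_E). Setting ∂π_E/∂q_E = 0: 314 - 2q_E - (q_B) = 0.
Borealis's profit: π_B = (430 - Q)q_B - (211q_B). Setting ∂π_B/∂q_B = 0: 219 - 2q_B - (q_E) = 0.
Best responses: q_E = (314 - q_B)/2, q_B = (219 - q_E)/2.
Substituting one into the other gives q_E = 409/3 and q_B = 124/3.
Total output Q = 533/3, so price P = 430 - 533/3 = 757/3.

252.33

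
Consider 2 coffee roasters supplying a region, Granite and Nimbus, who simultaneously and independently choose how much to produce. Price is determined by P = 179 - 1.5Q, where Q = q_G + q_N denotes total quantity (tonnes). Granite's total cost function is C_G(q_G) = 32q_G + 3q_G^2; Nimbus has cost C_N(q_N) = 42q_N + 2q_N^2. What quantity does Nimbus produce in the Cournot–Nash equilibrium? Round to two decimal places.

16.67

Granite's profit: π_G = (179 - 1.5Q)q_G - (32q_G + 3q_G²). Setting ∂π_G/∂q_G = 0: 147 - 9q_G - (3/2)(q_N) = 0.
Nimbus's profit: π_N = (179 - 1.5Q)q_N - (42q_N + 2q_N²). Setting ∂π_N/∂q_N = 0: 137 - 7q_N - (3/2)(q_G) = 0.
Rearranging gives the reaction functions q_G = (147 - (3/2)q_N)/9 and q_N = (137 - (3/2)q_G)/7.
Solving the pair: q_G = 122/9, q_N = 50/3.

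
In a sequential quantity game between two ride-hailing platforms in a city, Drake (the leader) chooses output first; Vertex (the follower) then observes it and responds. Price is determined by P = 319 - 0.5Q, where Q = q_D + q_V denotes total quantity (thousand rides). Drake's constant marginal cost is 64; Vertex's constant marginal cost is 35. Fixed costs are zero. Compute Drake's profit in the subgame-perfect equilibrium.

12769

The follower Vertex best-responds to any q_D: π_V = (319 - 0.5Q)q_V - 35q_V.
Setting the follower's marginal profit to zero, 284 - (1/2)q_D - q_V = 0, i.e. q_V = (284 - (1/2)q_D).
Drake substitutes q_V(q_D) into its own profit: π_D = q_D(319 - (1/2)q_D - (284 - (1/2)q_D)/2) - 64q_D = (177 - (1/4)q_D)q_D - 64q_D.
Leader FOC: 113 - (1/2)q_D = 0, so q_D = 226.
Then q_V = (284 - (1/2)·226) = 171.
Price P = 319 - (1/2)·397 = 241/2.
Drake's profit: (241/2 - 64)·226 = 12769.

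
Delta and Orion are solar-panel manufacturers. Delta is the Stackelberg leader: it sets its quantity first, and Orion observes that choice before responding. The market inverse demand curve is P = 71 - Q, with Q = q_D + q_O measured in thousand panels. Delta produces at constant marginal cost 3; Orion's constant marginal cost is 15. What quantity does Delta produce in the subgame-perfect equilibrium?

40

Solve by backward induction. Given q_D, the follower Orion maximises π_O = (71 - q_D - q_O)q_O - 15q_O.
∂π_O/∂q_O = 56 - q_D - 2q_O = 0 gives the reaction function q_O = (56 - q_D)/2.
Delta substitutes q_O(q_D) into its own profit: π_D = q_D(71 - q_D - (56 - q_D)/2) - 3q_D = (43 - (1/2)q_D)q_D - 3q_D.
The leader's first-order condition 40 - q_D = 0 yields q_D = 40.
Then q_O = (56 - 40)/2 = 8.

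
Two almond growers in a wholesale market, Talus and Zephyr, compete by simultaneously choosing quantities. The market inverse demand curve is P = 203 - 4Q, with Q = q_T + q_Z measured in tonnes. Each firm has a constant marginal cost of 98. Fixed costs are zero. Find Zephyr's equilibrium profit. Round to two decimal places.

A representative firm's profit is π_i = q_i(203 - 4Q) - 98q_i.
First-order condition (treating rivals' output as given): 105 - 8q_i - 4q_j = 0.
By symmetry each firm produces the same amount; substituting q_j = q_i yields q_i = 105/12 = 35/4.
Price P = 203 - 4·(35/2) = 133.
Zephyr's profit: (133 - 98)·(35/4) = 1225/4.

306.25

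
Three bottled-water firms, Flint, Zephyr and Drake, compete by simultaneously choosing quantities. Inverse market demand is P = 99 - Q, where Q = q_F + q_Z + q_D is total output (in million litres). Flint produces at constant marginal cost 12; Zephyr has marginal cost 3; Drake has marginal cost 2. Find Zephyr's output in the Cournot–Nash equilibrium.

Flint's profit: π_F = (99 - Q)q_F - (12q_F). Setting ∂π_F/∂q_F = 0: 87 - 2q_F - (q_Z + q_D) = 0.
Zephyr's profit: π_Z = (99 - Q)q_Z - (3q_Z). Setting ∂π_Z/∂q_Z = 0: 96 - 2q_Z - (q_F + q_D) = 0.
Drake's profit: π_D = (99 - Q)q_D - (2q_D). Setting ∂π_D/∂q_D = 0: 97 - 2q_D - (q_F + q_Z) = 0.
Adding the 3 first-order conditions: 280 − 4Q = 0, so Q = 70.
Back-substituting: q_F = (87 − 70) = 17, q_Z = (96 − 70) = 26, q_D = (97 − 70) = 27.

26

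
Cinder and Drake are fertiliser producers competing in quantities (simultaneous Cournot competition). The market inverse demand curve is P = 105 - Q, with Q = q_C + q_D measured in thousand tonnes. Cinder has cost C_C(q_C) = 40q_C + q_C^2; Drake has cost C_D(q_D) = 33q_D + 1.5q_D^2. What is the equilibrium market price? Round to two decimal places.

Cinder's profit: π_C = (105 - Q)q_C - (40q_C + q_C²). Setting ∂π_C/∂q_C = 0: 65 - 4q_C - (q_D) = 0.
Drake's first-order condition: 72 - 5q_D - (q_C) = 0.
Best responses: q_C = (65 - q_D)/4, q_D = (72 - q_C)/5.
Substituting one into the other gives q_C = 253/19 and q_D = 223/19.
Total output Q = 476/19, so price P = 105 - 476/19 = 1519/19.

79.95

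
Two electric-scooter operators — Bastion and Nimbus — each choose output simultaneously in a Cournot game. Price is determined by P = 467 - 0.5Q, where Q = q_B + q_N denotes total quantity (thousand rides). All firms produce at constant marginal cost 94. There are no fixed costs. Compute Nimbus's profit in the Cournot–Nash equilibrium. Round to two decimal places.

30917.56

Each firm earns π_i = (467 - 0.5Q)q_i - 94q_i.
Setting ∂π_i/∂q_i = 0 with rivals' quantities fixed: 373 - q_i - (1/2)q_j = 0.
With identical firms every q_j equals q_i, so q_j = q_i and 373 = (3/2)q_i, giving q_i = 746/3.
Price P = 467 - (1/2)·(1492/3) = 655/3.
Nimbus's profit: (655/3 - 94)·(746/3) = 30917.5556.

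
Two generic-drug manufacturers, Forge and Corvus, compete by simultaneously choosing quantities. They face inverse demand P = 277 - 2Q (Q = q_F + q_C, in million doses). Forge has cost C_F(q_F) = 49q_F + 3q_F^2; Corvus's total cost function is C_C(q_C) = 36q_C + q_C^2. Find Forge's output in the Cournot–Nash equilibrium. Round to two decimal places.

15.82

Forge's profit: π_F = (277 - 2Q)q_F - (49q_F + 3q_F²). Setting ∂π_F/∂q_F = 0: 228 - 10q_F - 2(q_C) = 0.
Corvus's first-order condition: 241 - 6q_C - 2(q_F) = 0.
Best responses: q_F = (228 - 2q_C)/10, q_C = (241 - 2q_F)/6.
Substituting one into the other gives q_F = 443/28 and q_C = 977/28.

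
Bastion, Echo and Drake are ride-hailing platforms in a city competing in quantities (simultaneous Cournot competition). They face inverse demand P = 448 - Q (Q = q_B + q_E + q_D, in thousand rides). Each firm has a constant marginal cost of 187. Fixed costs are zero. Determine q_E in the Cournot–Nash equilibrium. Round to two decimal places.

65.25

Each firm earns π_i = (448 - Q)q_i - 187q_i.
First-order condition (treating rivals' output as given): 261 - 2q_i - Σ_{j≠i} q_j = 0.
With identical firms every q_j equals q_i, so Σ_{j≠i} q_j = 2q_i and 261 = 4q_i, giving q_i = 261/4.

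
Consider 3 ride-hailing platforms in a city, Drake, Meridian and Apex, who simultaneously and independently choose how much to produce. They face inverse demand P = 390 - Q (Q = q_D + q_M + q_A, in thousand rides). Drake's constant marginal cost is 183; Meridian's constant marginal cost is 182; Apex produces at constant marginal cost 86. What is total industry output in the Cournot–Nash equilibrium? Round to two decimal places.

Drake's profit: π_D = (390 - Q)q_D - (183q_D). Setting ∂π_D/∂q_D = 0: 207 - 2q_D - (q_M + q_A) = 0.
Meridian's profit: π_M = (390 - Q)q_M - (182q_M). Setting ∂π_M/∂q_M = 0: 208 - 2q_M - (q_D + q_A) = 0.
Apex's first-order condition: 304 - 2q_A - (q_D + q_M) = 0.
Adding the 3 conditions: 719 − 2Q − 2Q = 0, i.e. Q = 719/4.
Back-substituting: q_D = (207 − 719/4) = 109/4, q_M = (208 − 719/4) = 113/4, q_A = (304 − 719/4) = 497/4.
Total output Q = 109/4 + 113/4 + 497/4 = 719/4.

179.75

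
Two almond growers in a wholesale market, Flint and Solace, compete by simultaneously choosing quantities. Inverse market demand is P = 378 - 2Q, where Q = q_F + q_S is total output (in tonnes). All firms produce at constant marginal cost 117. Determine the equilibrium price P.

A representative firm's profit is π_i = q_i(378 - 2Q) - 117q_i.
Setting ∂π_i/∂q_i = 0 with rivals' quantities fixed: 261 - 4q_i - 2q_j = 0.
With identical firms every q_j equals q_i, so q_j = q_i and 261 = 6q_i, giving q_i = 87/2.
Total output Q = 87, so price P = 378 - 2·87 = 204.

204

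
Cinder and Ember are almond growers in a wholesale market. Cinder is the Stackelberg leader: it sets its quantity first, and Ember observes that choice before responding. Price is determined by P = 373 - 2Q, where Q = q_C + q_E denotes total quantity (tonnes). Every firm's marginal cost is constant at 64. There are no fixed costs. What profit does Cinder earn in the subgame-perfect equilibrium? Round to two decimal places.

5967.56

The follower Ember best-responds to any q_C: π_E = (373 - 2Q)q_E - 64q_E.
Setting the follower's marginal profit to zero, 309 - 2q_C - 4q_E = 0, i.e. q_E = (309 - 2q_C)/4.
Cinder substitutes q_E(q_C) into its own profit: π_C = q_C(373 - 2q_C - (309 - 2q_C)/2) - 64q_C = (437/2 - q_C)q_C - 64q_C.
Maximising: ∂π_C/∂q_C = 309/2 - 2q_C = 0, giving q_C = 309/4.
Then q_E = (309 - 2·(309/4))/4 = 309/8.
Price P = 373 - 2·(927/8) = 565/4.
Cinder's profit: (565/4 - 64)·(309/4) = 5967.5625.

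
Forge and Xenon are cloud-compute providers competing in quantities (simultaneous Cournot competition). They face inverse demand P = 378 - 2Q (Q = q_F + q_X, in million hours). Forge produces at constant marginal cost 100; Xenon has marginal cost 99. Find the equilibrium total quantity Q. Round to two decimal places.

92.83

Forge's profit: π_F = (378 - 2Q)q_F - (100q_F). Setting ∂π_F/∂q_F = 0: 278 - 4q_F - 2(q_X) = 0.
Xenon's first-order condition: 279 - 4q_X - 2(q_F) = 0.
So q_F = (278 - 2q_X)/4 and q_X = (279 - 2q_F)/4.
Substituting one into the other gives q_F = 277/6 and q_X = 140/3.
Total output Q = 277/6 + 140/3 = 557/6.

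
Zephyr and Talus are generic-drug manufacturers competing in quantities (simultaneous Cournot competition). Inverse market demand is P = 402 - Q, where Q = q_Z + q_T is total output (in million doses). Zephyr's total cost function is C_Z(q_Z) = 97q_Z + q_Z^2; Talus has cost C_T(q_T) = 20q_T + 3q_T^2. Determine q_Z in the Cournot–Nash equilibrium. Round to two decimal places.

Zephyr's profit: π_Z = (402 - Q)q_Z - (97q_Z + q_Z²). Setting ∂π_Z/∂q_Z = 0: 305 - 4q_Z - (q_T) = 0.
Talus's first-order condition: 382 - 8q_T - (q_Z) = 0.
Best responses: q_Z = (305 - q_T)/4, q_T = (382 - q_Z)/8.
Substituting one into the other gives q_Z = 66.3871 and q_T = 1223/31.

66.39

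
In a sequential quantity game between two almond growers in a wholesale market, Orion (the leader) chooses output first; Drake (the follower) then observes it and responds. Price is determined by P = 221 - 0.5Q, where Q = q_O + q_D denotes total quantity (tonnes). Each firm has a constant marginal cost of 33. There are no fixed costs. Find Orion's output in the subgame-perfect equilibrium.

The follower Drake best-responds to any q_O: π_D = (221 - 0.5Q)q_D - 33q_D.
Follower FOC: 188 - (1/2)q_O - q_D = 0, so q_D(q_O) = (188 - (1/2)q_O).
The leader anticipates this reaction. Substituting into P = 221 - 0.5Q gives P = 127 - (1/4)q_O, so π_O = (127 - (1/4)q_O)q_O - 33q_O.
Maximising: ∂π_O/∂q_O = 94 - (1/2)q_O = 0, giving q_O = 188.
Then q_D = (188 - (1/2)·188) = 94.

188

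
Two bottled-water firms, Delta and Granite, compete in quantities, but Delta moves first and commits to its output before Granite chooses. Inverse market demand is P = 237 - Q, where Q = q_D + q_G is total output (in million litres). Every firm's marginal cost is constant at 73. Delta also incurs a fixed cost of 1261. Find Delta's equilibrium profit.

2101

Solve by backward induction. Given q_D, the follower Granite maximises π_G = (237 - q_D - q_G)q_G - 73q_G.
Follower FOC: 164 - q_D - 2q_G = 0, so q_G(q_D) = (164 - q_D)/2.
The leader anticipates this reaction. Substituting into P = 237 - Q gives P = 155 - (1/2)q_D, so π_D = (155 - (1/2)q_D)q_D - 73q_D.
Maximising: ∂π_D/∂q_D = 82 - q_D = 0, giving q_D = 82.
Then q_G = (164 - 82)/2 = 41.
Price P = 237 - 123 = 114.
Delta's profit: (114 - 73)·82 - 1261 = 2101.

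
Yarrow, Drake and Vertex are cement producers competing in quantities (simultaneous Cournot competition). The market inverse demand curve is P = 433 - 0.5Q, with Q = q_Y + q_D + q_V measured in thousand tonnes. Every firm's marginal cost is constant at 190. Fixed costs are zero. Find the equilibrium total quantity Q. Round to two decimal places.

364.50

Each firm earns π_i = (433 - 0.5Q)q_i - 190q_i.
Setting ∂π_i/∂q_i = 0 with rivals' quantities fixed: 243 - q_i - (1/2)·Σ_{j≠i} q_j = 0.
With identical firms every q_j equals q_i, so Σ_{j≠i} q_j = 2q_i and 243 = 2q_i, giving q_i = 243/2.
Total output Q = 243/2 + 243/2 + 243/2 = 729/2.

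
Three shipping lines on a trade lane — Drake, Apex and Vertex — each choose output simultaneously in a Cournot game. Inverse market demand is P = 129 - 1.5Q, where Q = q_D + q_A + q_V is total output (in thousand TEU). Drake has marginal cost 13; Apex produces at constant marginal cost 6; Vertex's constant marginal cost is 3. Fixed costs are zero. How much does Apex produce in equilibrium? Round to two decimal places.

21.17

Drake's profit: π_D = (129 - 1.5Q)q_D - (13q_D). Setting ∂π_D/∂q_D = 0: 116 - 3q_D - (3/2)(q_A + q_V) = 0.
Apex's profit: π_A = (129 - 1.5Q)q_A - (6q_A). Setting ∂π_A/∂q_A = 0: 123 - 3q_A - (3/2)(q_D + q_V) = 0.
Vertex's first-order condition: 126 - 3q_V - (3/2)(q_D + q_A) = 0.
Adding the 3 first-order conditions: 365 − 6Q = 0, so Q = 365/6.
Back-substituting: q_D = (116 − 365/4)/(3/2) = 33/2, q_A = (123 − 365/4)/(3/2) = 127/6, q_V = (126 − 365/4)/(3/2) = 139/6.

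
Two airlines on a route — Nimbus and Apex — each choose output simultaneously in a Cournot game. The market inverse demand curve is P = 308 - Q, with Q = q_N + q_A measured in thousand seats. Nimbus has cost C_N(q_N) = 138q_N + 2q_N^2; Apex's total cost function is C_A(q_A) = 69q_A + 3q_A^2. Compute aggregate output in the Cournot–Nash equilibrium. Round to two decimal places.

50.74

Nimbus's profit: π_N = (308 - Q)q_N - (138q_N + 2q_N²). Setting ∂π_N/∂q_N = 0: 170 - 6q_N - (q_A) = 0.
Apex's first-order condition: 239 - 8q_A - (q_N) = 0.
So q_N = (170 - q_A)/6 and q_A = (239 - q_N)/8.
Solving the pair: q_N = 1121/47, q_A = 1264/47.
Total output Q = 1121/47 + 1264/47 = 50.7447.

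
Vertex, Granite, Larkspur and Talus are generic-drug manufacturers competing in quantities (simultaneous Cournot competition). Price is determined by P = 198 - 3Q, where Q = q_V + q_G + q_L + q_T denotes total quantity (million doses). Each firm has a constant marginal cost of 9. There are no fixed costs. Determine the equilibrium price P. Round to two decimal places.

A representative firm's profit is π_i = q_i(198 - 3Q) - 9q_i.
First-order condition (treating rivals' output as given): 189 - 6q_i - 3·Σ_{j≠i} q_j = 0.
By symmetry each firm produces the same amount; substituting Σ_{j≠i} q_j = 3q_i yields q_i = 189/15 = 63/5.
Total output Q = 252/5, so price P = 198 - 3·(252/5) = 234/5.

46.80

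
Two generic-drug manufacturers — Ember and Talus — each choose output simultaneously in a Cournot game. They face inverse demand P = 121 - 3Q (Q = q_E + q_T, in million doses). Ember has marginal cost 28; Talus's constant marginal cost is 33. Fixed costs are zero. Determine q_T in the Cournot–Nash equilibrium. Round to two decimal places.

Ember's profit: π_E = (121 - 3Q)q_E - (28q_E). Setting ∂π_E/∂q_E = 0: 93 - 6q_E - 3(q_T) = 0.
Talus's profit: π_T = (121 - 3Q)q_T - (33q_T). Setting ∂π_T/∂q_T = 0: 88 - 6q_T - 3(q_E) = 0.
Best responses: q_E = (93 - 3q_T)/6, q_T = (88 - 3q_E)/6.
Substituting one into the other gives q_E = 98/9 and q_T = 83/9.

9.22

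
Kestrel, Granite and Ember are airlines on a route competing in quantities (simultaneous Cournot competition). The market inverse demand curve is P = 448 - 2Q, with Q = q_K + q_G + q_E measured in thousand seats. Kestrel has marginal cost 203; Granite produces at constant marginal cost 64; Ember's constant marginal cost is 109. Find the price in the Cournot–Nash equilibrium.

206

Kestrel's profit: π_K = (448 - 2Q)q_K - (203q_K). Setting ∂π_K/∂q_K = 0: 245 - 4q_K - 2(q_G + q_E) = 0.
Granite's profit: π_G = (448 - 2Q)q_G - (64q_G). Setting ∂π_G/∂q_G = 0: 384 - 4q_G - 2(q_K + q_E) = 0.
Ember's profit: π_E = (448 - 2Q)q_E - (109q_E). Setting ∂π_E/∂q_E = 0: 339 - 4q_E - 2(q_K + q_G) = 0.
Adding the 3 conditions: 968 − 4Q − 4Q = 0, i.e. Q = 121.
Back-substituting: q_K = (245 − 242)/2 = 3/2, q_G = (384 − 242)/2 = 71, q_E = (339 − 242)/2 = 97/2.
Total output Q = 121, so price P = 448 - 2·121 = 206.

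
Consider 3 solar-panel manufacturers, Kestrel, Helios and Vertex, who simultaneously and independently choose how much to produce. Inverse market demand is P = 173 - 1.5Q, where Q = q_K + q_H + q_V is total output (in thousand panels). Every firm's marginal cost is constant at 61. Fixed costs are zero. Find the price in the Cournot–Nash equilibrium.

89

A representative firm's profit is π_i = q_i(173 - 1.5Q) - 61q_i.
First-order condition (treating rivals' output as given): 112 - 3q_i - (3/2)·Σ_{j≠i} q_j = 0.
With identical firms every q_j equals q_i, so Σ_{j≠i} q_j = 2q_i and 112 = 6q_i, giving q_i = 56/3.
Total output Q = 56, so price P = 173 - (3/2)·56 = 89.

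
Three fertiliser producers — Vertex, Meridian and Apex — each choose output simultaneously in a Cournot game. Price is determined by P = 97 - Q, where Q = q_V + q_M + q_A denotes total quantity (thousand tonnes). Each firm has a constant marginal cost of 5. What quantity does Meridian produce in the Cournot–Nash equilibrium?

A representative firm's profit is π_i = q_i(97 - Q) - 5q_i.
Setting ∂π_i/∂q_i = 0 with rivals' quantities fixed: 92 - 2q_i - Σ_{j≠i} q_j = 0.
By symmetry each firm produces the same amount; substituting Σ_{j≠i} q_j = 2q_i yields q_i = 92/4 = 23.

23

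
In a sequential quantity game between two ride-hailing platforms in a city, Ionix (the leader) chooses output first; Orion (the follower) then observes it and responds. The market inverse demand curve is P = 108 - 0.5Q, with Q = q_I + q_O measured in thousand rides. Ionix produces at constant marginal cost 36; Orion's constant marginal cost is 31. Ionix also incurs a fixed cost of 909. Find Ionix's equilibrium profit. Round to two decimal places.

The follower Orion best-responds to any q_I: π_O = (108 - 0.5Q)q_O - 31q_O.
Setting the follower's marginal profit to zero, 77 - (1/2)q_I - q_O = 0, i.e. q_O = (77 - (1/2)q_I).
Ionix substitutes q_O(q_I) into its own profit: π_I = q_I(108 - (1/2)q_I - (77 - (1/2)q_I)/2) - 36q_I = (139/2 - (1/4)q_I)q_I - 36q_I.
Maximising: ∂π_I/∂q_I = 67/2 - (1/2)q_I = 0, giving q_I = 67.
Then q_O = (77 - (1/2)·67) = 87/2.
Price P = 108 - (1/2)·(221/2) = 211/4.
Ionix's profit: (211/4 - 36)·67 - 909 = 853/4.

213.25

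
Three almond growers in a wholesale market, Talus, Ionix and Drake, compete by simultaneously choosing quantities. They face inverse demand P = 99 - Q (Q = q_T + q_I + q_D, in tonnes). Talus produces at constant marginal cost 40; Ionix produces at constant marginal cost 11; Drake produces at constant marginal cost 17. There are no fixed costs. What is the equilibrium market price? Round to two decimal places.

Talus's profit: π_T = (99 - Q)q_T - (40q_T). Setting ∂π_T/∂q_T = 0: 59 - 2q_T - (q_I + q_D) = 0.
Ionix's profit: π_I = (99 - Q)q_I - (11q_I). Setting ∂π_I/∂q_I = 0: 88 - 2q_I - (q_T + q_D) = 0.
Drake's profit: π_D = (99 - Q)q_D - (17q_D). Setting ∂π_D/∂q_D = 0: 82 - 2q_D - (q_T + q_I) = 0.
Summing all 3 equations gives 229 − 4Q = 0, hence Q = 229/4.
Back-substituting: q_T = (59 − 229/4) = 7/4, q_I = (88 − 229/4) = 123/4, q_D = (82 − 229/4) = 99/4.
Total output Q = 229/4, so price P = 99 - 229/4 = 167/4.

41.75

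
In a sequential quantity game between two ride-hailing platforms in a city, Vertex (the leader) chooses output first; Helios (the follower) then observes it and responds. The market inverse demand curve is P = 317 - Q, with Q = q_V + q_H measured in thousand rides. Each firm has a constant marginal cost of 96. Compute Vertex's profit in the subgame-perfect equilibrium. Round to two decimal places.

6105.13

Solve by backward induction. Given q_V, the follower Helios maximises π_H = (317 - q_V - q_H)q_H - 96q_H.
Follower FOC: 221 - q_V - 2q_H = 0, so q_H(q_V) = (221 - q_V)/2.
Vertex substitutes q_H(q_V) into its own profit: π_V = q_V(317 - q_V - (221 - q_V)/2) - 96q_V = (413/2 - (1/2)q_V)q_V - 96q_V.
Maximising: ∂π_V/∂q_V = 221/2 - q_V = 0, giving q_V = 221/2.
Then q_H = (221 - 221/2)/2 = 221/4.
Price P = 317 - 663/4 = 605/4.
Vertex's profit: (605/4 - 96)·(221/2) = 6105.1250.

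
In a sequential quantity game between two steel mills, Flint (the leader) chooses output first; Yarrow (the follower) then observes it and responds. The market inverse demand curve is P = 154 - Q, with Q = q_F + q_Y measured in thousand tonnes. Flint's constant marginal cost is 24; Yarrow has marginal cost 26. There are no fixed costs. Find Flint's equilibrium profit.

The follower Yarrow best-responds to any q_F: π_Y = (154 - Q)q_Y - 26q_Y.
∂π_Y/∂q_Y = 128 - q_F - 2q_Y = 0 gives the reaction function q_Y = (128 - q_F)/2.
The leader anticipates this reaction. Substituting into P = 154 - Q gives P = 90 - (1/2)q_F, so π_F = (90 - (1/2)q_F)q_F - 24q_F.
The leader's first-order condition 66 - q_F = 0 yields q_F = 66.
Then q_Y = (128 - 66)/2 = 31.
Price P = 154 - 97 = 57.
Flint's profit: (57 - 24)·66 = 2178.

2178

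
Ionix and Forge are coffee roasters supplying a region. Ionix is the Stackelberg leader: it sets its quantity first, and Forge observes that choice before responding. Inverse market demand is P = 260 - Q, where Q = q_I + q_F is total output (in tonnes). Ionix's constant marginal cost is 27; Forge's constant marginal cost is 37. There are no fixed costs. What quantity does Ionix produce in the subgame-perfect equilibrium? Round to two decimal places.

The follower Forge best-responds to any q_I: π_F = (260 - Q)q_F - 37q_F.
Follower FOC: 223 - q_I - 2q_F = 0, so q_F(q_I) = (223 - q_I)/2.
Ionix substitutes q_F(q_I) into its own profit: π_I = q_I(260 - q_I - (223 - q_I)/2) - 27q_I = (297/2 - (1/2)q_I)q_I - 27q_I.
Leader FOC: 243/2 - q_I = 0, so q_I = 243/2.
Then q_F = (223 - 243/2)/2 = 203/4.

121.50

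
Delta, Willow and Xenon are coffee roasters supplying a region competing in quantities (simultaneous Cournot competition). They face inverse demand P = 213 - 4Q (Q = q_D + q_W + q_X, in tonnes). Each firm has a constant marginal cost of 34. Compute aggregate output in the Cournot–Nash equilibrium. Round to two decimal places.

33.56

A representative firm's profit is π_i = q_i(213 - 4Q) - 34q_i.
Setting ∂π_i/∂q_i = 0 with rivals' quantities fixed: 179 - 8q_i - 4·Σ_{j≠i} q_j = 0.
With identical firms every q_j equals q_i, so Σ_{j≠i} q_j = 2q_i and 179 = 16q_i, giving q_i = 179/16.
Total output Q = 179/16 + 179/16 + 179/16 = 537/16.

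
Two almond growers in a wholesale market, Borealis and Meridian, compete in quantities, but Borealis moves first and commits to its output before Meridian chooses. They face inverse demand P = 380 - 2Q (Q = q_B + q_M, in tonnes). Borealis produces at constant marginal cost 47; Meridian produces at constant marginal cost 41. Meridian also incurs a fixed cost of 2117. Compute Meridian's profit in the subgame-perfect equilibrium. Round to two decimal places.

The follower Meridian best-responds to any q_B: π_M = (380 - 2Q)q_M - 41q_M.
Setting the follower's marginal profit to zero, 339 - 2q_B - 4q_M = 0, i.e. q_M = (339 - 2q_B)/4.
Borealis substitutes q_M(q_B) into its own profit: π_B = q_B(380 - 2q_B - (339 - 2q_B)/2) - 47q_B = (421/2 - q_B)q_B - 47q_B.
The leader's first-order condition 327/2 - 2q_B = 0 yields q_B = 327/4.
Then q_M = (339 - 2·(327/4))/4 = 351/8.
Price P = 380 - 2·(1005/8) = 515/4.
Meridian's profit: (515/4 - 41)·(351/8) - 2117 = 1733.0313.

1733.03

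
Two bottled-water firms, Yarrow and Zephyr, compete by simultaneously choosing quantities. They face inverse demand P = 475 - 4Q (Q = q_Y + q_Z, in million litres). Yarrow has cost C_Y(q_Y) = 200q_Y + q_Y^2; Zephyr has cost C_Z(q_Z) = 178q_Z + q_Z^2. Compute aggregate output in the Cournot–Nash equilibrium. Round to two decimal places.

40.86

Yarrow's profit: π_Y = (475 - 4Q)q_Y - (200q_Y + q_Y²). Setting ∂π_Y/∂q_Y = 0: 275 - 10q_Y - 4(q_Z) = 0.
Zephyr's first-order condition: 297 - 10q_Z - 4(q_Y) = 0.
So q_Y = (275 - 4q_Z)/10 and q_Z = (297 - 4q_Y)/10.
Solving the pair: q_Y = 781/42, q_Z = 935/42.
Total output Q = 781/42 + 935/42 = 286/7.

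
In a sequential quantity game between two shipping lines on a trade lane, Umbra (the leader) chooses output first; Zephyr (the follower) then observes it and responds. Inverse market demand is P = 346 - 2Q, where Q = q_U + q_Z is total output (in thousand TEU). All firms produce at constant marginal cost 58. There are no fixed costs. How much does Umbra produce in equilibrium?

The follower Zephyr best-responds to any q_U: π_Z = (346 - 2Q)q_Z - 58q_Z.
Setting the follower's marginal profit to zero, 288 - 2q_U - 4q_Z = 0, i.e. q_Z = (288 - 2q_U)/4.
The leader anticipates this reaction. Substituting into P = 346 - 2Q gives P = 202 - q_U, so π_U = (202 - q_U)q_U - 58q_U.
The leader's first-order condition 144 - 2q_U = 0 yields q_U = 72.
Then q_Z = (288 - 2·72)/4 = 36.

72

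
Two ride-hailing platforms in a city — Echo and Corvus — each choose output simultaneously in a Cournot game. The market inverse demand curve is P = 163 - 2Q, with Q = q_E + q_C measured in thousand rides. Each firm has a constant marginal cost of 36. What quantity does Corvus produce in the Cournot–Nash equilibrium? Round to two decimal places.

21.17

A representative firm's profit is π_i = q_i(163 - 2Q) - 36q_i.
First-order condition (treating rivals' output as given): 127 - 4q_i - 2q_j = 0.
By symmetry each firm produces the same amount; substituting q_j = q_i yields q_i = 127/6.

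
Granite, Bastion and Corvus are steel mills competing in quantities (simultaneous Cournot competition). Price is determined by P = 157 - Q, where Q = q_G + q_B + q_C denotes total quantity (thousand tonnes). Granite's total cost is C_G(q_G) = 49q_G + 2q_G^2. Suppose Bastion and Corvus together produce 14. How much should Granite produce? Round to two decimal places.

15.67

With rivals' combined output fixed at 14, Granite's profit is π_G = (157 - 14 - q_G)q_G - (49q_G + 2q_G²) = (143 - q_G)q_G - (49q_G + 2q_G²).
∂π_G/∂q_G = 94 - 6q_G = 0, so q_G = 47/3.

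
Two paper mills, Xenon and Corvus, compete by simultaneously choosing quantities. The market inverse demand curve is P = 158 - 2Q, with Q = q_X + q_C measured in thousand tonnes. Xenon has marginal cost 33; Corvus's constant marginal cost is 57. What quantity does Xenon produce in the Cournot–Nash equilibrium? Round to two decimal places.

Xenon's profit: π_X = (158 - 2Q)q_X - (33q_X). Setting ∂π_X/∂q_X = 0: 125 - 4q_X - 2(q_C) = 0.
Corvus's profit: π_C = (158 - 2Q)q_C - (57q_C). Setting ∂π_C/∂q_C = 0: 101 - 4q_C - 2(q_X) = 0.
Best responses: q_X = (125 - 2q_C)/4, q_C = (101 - 2q_X)/4.
Solving the pair: q_X = 149/6, q_C = 77/6.

24.83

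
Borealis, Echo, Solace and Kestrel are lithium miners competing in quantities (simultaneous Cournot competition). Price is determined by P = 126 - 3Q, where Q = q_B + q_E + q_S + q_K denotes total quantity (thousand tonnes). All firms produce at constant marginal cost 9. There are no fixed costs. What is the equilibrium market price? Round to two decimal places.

32.40

A representative firm's profit is π_i = q_i(126 - 3Q) - 9q_i.
Setting ∂π_i/∂q_i = 0 with rivals' quantities fixed: 117 - 6q_i - 3·Σ_{j≠i} q_j = 0.
By symmetry each firm produces the same amount; substituting Σ_{j≠i} q_j = 3q_i yields q_i = 117/15 = 39/5.
Total output Q = 156/5, so price P = 126 - 3·(156/5) = 162/5.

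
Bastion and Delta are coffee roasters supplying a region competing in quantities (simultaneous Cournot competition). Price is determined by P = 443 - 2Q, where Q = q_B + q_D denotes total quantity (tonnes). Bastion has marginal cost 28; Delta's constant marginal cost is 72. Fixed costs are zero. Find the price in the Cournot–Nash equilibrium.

Bastion's profit: π_B = (443 - 2Q)q_B - (28q_B). Setting ∂π_B/∂q_B = 0: 415 - 4q_B - 2(q_D) = 0.
Delta's first-order condition: 371 - 4q_D - 2(q_B) = 0.
Best responses: q_B = (415 - 2q_D)/4, q_D = (371 - 2q_B)/4.
Solving the pair: q_B = 153/2, q_D = 109/2.
Total output Q = 131, so price P = 443 - 2·131 = 181.

181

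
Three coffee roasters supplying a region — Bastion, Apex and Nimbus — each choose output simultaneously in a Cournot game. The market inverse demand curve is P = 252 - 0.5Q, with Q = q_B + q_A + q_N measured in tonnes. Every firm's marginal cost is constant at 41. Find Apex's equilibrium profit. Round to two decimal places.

A representative firm's profit is π_i = q_i(252 - 0.5Q) - 41q_i.
First-order condition (treating rivals' output as given): 211 - q_i - (1/2)·Σ_{j≠i} q_j = 0.
With identical firms every q_j equals q_i, so Σ_{j≠i} q_j = 2q_i and 211 = 2q_i, giving q_i = 211/2.
Price P = 252 - (1/2)·(633/2) = 375/4.
Apex's profit: (375/4 - 41)·(211/2) = 5565.1250.

5565.13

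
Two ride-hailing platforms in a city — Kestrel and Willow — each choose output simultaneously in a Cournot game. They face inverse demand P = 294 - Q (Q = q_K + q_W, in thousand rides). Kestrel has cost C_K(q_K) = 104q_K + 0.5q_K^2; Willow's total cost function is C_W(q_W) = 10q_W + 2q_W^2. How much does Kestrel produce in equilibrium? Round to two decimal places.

Kestrel's profit: π_K = (294 - Q)q_K - (104q_K + (1/2)q_K²). Setting ∂π_K/∂q_K = 0: 190 - 3q_K - (q_W) = 0.
Willow's profit: π_W = (294 - Q)q_W - (10q_W + 2q_W²). Setting ∂π_W/∂q_W = 0: 284 - 6q_W - (q_K) = 0.
Best responses: q_K = (190 - q_W)/3, q_W = (284 - q_K)/6.
Solving the pair: q_K = 856/17, q_W = 662/17.

50.35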